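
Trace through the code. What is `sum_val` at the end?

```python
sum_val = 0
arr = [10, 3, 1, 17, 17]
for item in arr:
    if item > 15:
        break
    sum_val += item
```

Let's trace through this code step by step.

Initialize: sum_val = 0
Initialize: arr = [10, 3, 1, 17, 17]
Entering loop: for item in arr:

After execution: sum_val = 14
14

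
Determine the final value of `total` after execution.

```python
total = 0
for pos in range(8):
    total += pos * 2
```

Let's trace through this code step by step.

Initialize: total = 0
Entering loop: for pos in range(8):

After execution: total = 56
56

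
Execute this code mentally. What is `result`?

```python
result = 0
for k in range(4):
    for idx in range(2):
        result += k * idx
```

Let's trace through this code step by step.

Initialize: result = 0
Entering loop: for k in range(4):

After execution: result = 6
6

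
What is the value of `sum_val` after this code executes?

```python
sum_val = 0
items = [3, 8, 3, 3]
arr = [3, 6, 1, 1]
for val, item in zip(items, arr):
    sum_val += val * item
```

Let's trace through this code step by step.

Initialize: sum_val = 0
Initialize: items = [3, 8, 3, 3]
Initialize: arr = [3, 6, 1, 1]
Entering loop: for val, item in zip(items, arr):

After execution: sum_val = 63
63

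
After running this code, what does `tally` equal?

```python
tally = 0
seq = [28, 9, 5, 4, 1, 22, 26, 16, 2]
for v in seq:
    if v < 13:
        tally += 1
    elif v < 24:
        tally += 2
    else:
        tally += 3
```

Let's trace through this code step by step.

Initialize: tally = 0
Initialize: seq = [28, 9, 5, 4, 1, 22, 26, 16, 2]
Entering loop: for v in seq:

After execution: tally = 15
15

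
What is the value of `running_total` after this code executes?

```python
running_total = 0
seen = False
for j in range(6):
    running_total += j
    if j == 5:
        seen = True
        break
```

Let's trace through this code step by step.

Initialize: running_total = 0
Initialize: seen = False
Entering loop: for j in range(6):

After execution: running_total = 15
15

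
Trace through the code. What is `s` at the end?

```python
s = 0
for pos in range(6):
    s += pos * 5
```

Let's trace through this code step by step.

Initialize: s = 0
Entering loop: for pos in range(6):

After execution: s = 75
75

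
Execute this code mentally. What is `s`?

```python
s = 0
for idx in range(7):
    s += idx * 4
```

Let's trace through this code step by step.

Initialize: s = 0
Entering loop: for idx in range(7):

After execution: s = 84
84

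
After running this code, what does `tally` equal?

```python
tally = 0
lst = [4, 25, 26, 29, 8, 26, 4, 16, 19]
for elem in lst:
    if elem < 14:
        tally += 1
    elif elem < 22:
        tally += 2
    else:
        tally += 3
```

Let's trace through this code step by step.

Initialize: tally = 0
Initialize: lst = [4, 25, 26, 29, 8, 26, 4, 16, 19]
Entering loop: for elem in lst:

After execution: tally = 19
19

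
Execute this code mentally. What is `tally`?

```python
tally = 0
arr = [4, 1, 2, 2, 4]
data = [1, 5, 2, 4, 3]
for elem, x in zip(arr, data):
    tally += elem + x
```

Let's trace through this code step by step.

Initialize: tally = 0
Initialize: arr = [4, 1, 2, 2, 4]
Initialize: data = [1, 5, 2, 4, 3]
Entering loop: for elem, x in zip(arr, data):

After execution: tally = 28
28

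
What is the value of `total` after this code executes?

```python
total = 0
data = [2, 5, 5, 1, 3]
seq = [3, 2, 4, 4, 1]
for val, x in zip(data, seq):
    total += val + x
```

Let's trace through this code step by step.

Initialize: total = 0
Initialize: data = [2, 5, 5, 1, 3]
Initialize: seq = [3, 2, 4, 4, 1]
Entering loop: for val, x in zip(data, seq):

After execution: total = 30
30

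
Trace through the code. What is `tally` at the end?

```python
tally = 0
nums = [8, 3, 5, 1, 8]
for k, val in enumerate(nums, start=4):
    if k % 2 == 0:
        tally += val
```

Let's trace through this code step by step.

Initialize: tally = 0
Initialize: nums = [8, 3, 5, 1, 8]
Entering loop: for k, val in enumerate(nums, start=4):

After execution: tally = 21
21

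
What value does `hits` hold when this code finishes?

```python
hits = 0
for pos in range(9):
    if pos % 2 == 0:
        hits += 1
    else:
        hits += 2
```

Let's trace through this code step by step.

Initialize: hits = 0
Entering loop: for pos in range(9):

After execution: hits = 13
13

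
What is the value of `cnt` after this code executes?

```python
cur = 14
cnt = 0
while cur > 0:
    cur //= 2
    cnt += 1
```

Let's trace through this code step by step.

Initialize: cur = 14
Initialize: cnt = 0
Entering loop: while cur > 0:

After execution: cnt = 4
4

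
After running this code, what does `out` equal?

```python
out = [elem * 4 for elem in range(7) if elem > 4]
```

Let's trace through this code step by step.

Initialize: out = [elem * 4 for elem in range(7) if elem > 4]

After execution: out = [20, 24]
[20, 24]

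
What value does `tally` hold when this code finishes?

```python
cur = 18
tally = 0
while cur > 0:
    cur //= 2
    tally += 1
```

Let's trace through this code step by step.

Initialize: cur = 18
Initialize: tally = 0
Entering loop: while cur > 0:

After execution: tally = 5
5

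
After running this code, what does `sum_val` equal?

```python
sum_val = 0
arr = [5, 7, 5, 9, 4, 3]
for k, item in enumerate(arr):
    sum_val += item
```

Let's trace through this code step by step.

Initialize: sum_val = 0
Initialize: arr = [5, 7, 5, 9, 4, 3]
Entering loop: for k, item in enumerate(arr):

After execution: sum_val = 33
33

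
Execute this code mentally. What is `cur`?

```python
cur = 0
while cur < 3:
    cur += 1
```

Let's trace through this code step by step.

Initialize: cur = 0
Entering loop: while cur < 3:

After execution: cur = 3
3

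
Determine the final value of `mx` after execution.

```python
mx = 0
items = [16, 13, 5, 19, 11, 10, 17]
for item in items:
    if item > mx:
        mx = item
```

Let's trace through this code step by step.

Initialize: mx = 0
Initialize: items = [16, 13, 5, 19, 11, 10, 17]
Entering loop: for item in items:

After execution: mx = 19
19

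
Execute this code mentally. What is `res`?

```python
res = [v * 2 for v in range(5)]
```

Let's trace through this code step by step.

Initialize: res = [v * 2 for v in range(5)]

After execution: res = [0, 2, 4, 6, 8]
[0, 2, 4, 6, 8]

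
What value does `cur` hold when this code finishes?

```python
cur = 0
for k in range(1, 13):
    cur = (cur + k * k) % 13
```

Let's trace through this code step by step.

Initialize: cur = 0
Entering loop: for k in range(1, 13):

After execution: cur = 0
0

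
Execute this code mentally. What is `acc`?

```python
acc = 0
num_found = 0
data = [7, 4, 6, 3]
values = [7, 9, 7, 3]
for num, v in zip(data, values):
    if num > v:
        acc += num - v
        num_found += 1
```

Let's trace through this code step by step.

Initialize: acc = 0
Initialize: num_found = 0
Initialize: data = [7, 4, 6, 3]
Initialize: values = [7, 9, 7, 3]
Entering loop: for num, v in zip(data, values):

After execution: acc = 0
0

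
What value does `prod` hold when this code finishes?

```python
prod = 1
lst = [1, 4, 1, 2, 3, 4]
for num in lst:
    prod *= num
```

Let's trace through this code step by step.

Initialize: prod = 1
Initialize: lst = [1, 4, 1, 2, 3, 4]
Entering loop: for num in lst:

After execution: prod = 96
96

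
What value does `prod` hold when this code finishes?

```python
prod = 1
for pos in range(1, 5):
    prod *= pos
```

Let's trace through this code step by step.

Initialize: prod = 1
Entering loop: for pos in range(1, 5):

After execution: prod = 24
24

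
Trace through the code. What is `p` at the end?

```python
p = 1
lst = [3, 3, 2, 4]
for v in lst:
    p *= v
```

Let's trace through this code step by step.

Initialize: p = 1
Initialize: lst = [3, 3, 2, 4]
Entering loop: for v in lst:

After execution: p = 72
72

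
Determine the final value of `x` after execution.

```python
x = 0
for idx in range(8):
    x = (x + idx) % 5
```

Let's trace through this code step by step.

Initialize: x = 0
Entering loop: for idx in range(8):

After execution: x = 3
3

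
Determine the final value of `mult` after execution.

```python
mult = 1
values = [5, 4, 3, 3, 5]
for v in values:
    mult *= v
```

Let's trace through this code step by step.

Initialize: mult = 1
Initialize: values = [5, 4, 3, 3, 5]
Entering loop: for v in values:

After execution: mult = 900
900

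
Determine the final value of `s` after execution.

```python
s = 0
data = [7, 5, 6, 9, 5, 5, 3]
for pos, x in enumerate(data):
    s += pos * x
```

Let's trace through this code step by step.

Initialize: s = 0
Initialize: data = [7, 5, 6, 9, 5, 5, 3]
Entering loop: for pos, x in enumerate(data):

After execution: s = 107
107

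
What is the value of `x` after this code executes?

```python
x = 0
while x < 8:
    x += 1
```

Let's trace through this code step by step.

Initialize: x = 0
Entering loop: while x < 8:

After execution: x = 8
8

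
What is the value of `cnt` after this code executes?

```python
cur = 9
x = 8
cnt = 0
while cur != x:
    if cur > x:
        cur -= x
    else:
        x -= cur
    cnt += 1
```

Let's trace through this code step by step.

Initialize: cur = 9
Initialize: x = 8
Initialize: cnt = 0
Entering loop: while cur != x:

After execution: cnt = 8
8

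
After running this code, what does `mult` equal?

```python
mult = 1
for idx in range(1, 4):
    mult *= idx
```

Let's trace through this code step by step.

Initialize: mult = 1
Entering loop: for idx in range(1, 4):

After execution: mult = 6
6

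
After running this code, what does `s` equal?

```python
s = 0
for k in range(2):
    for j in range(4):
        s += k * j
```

Let's trace through this code step by step.

Initialize: s = 0
Entering loop: for k in range(2):

After execution: s = 6
6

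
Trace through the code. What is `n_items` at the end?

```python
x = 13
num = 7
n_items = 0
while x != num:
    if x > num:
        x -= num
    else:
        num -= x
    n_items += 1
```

Let's trace through this code step by step.

Initialize: x = 13
Initialize: num = 7
Initialize: n_items = 0
Entering loop: while x != num:

After execution: n_items = 7
7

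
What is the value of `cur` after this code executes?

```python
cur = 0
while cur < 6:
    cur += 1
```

Let's trace through this code step by step.

Initialize: cur = 0
Entering loop: while cur < 6:

After execution: cur = 6
6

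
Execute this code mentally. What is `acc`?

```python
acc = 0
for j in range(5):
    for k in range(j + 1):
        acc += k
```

Let's trace through this code step by step.

Initialize: acc = 0
Entering loop: for j in range(5):

After execution: acc = 20
20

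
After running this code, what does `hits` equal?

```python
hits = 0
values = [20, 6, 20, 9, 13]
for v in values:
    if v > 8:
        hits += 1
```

Let's trace through this code step by step.

Initialize: hits = 0
Initialize: values = [20, 6, 20, 9, 13]
Entering loop: for v in values:

After execution: hits = 4
4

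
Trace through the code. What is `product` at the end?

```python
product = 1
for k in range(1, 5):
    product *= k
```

Let's trace through this code step by step.

Initialize: product = 1
Entering loop: for k in range(1, 5):

After execution: product = 24
24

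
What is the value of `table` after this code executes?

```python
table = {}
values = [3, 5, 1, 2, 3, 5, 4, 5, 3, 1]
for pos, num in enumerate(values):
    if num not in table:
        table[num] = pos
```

Let's trace through this code step by step.

Initialize: table = {}
Initialize: values = [3, 5, 1, 2, 3, 5, 4, 5, 3, 1]
Entering loop: for pos, num in enumerate(values):

After execution: table = {3: 0, 5: 1, 1: 2, 2: 3, 4: 6}
{3: 0, 5: 1, 1: 2, 2: 3, 4: 6}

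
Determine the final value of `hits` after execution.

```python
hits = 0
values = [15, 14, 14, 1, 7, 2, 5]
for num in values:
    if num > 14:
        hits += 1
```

Let's trace through this code step by step.

Initialize: hits = 0
Initialize: values = [15, 14, 14, 1, 7, 2, 5]
Entering loop: for num in values:

After execution: hits = 1
1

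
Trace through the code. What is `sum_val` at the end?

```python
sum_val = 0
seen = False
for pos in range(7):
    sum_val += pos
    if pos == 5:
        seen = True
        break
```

Let's trace through this code step by step.

Initialize: sum_val = 0
Initialize: seen = False
Entering loop: for pos in range(7):

After execution: sum_val = 15
15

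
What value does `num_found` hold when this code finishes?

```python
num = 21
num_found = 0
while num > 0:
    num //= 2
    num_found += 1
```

Let's trace through this code step by step.

Initialize: num = 21
Initialize: num_found = 0
Entering loop: while num > 0:

After execution: num_found = 5
5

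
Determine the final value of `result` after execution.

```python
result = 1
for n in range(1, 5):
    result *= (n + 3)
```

Let's trace through this code step by step.

Initialize: result = 1
Entering loop: for n in range(1, 5):

After execution: result = 840
840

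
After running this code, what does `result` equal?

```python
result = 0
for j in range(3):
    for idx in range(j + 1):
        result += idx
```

Let's trace through this code step by step.

Initialize: result = 0
Entering loop: for j in range(3):

After execution: result = 4
4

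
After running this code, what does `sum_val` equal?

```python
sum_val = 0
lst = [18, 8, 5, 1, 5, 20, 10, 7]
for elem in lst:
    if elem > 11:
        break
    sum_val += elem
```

Let's trace through this code step by step.

Initialize: sum_val = 0
Initialize: lst = [18, 8, 5, 1, 5, 20, 10, 7]
Entering loop: for elem in lst:

After execution: sum_val = 0
0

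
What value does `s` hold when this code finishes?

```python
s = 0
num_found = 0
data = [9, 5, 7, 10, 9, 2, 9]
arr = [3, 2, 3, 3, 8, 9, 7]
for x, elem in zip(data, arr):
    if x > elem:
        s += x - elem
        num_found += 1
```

Let's trace through this code step by step.

Initialize: s = 0
Initialize: num_found = 0
Initialize: data = [9, 5, 7, 10, 9, 2, 9]
Initialize: arr = [3, 2, 3, 3, 8, 9, 7]
Entering loop: for x, elem in zip(data, arr):

After execution: s = 23
23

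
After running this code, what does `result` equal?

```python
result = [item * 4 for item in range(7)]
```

Let's trace through this code step by step.

Initialize: result = [item * 4 for item in range(7)]

After execution: result = [0, 4, 8, 12, 16, 20, 24]
[0, 4, 8, 12, 16, 20, 24]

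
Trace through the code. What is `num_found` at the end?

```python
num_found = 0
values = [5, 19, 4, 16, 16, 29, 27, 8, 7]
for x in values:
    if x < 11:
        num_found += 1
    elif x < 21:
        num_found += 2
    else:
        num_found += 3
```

Let's trace through this code step by step.

Initialize: num_found = 0
Initialize: values = [5, 19, 4, 16, 16, 29, 27, 8, 7]
Entering loop: for x in values:

After execution: num_found = 16
16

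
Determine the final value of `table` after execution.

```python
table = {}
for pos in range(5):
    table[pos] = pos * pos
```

Let's trace through this code step by step.

Initialize: table = {}
Entering loop: for pos in range(5):

After execution: table = {0: 0, 1: 1, 2: 4, 3: 9, 4: 16}
{0: 0, 1: 1, 2: 4, 3: 9, 4: 16}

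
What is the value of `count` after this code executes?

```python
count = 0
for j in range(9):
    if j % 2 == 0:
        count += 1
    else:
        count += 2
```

Let's trace through this code step by step.

Initialize: count = 0
Entering loop: for j in range(9):

After execution: count = 13
13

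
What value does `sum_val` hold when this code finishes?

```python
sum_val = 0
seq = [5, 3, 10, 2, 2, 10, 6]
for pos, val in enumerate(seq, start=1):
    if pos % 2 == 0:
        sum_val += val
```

Let's trace through this code step by step.

Initialize: sum_val = 0
Initialize: seq = [5, 3, 10, 2, 2, 10, 6]
Entering loop: for pos, val in enumerate(seq, start=1):

After execution: sum_val = 15
15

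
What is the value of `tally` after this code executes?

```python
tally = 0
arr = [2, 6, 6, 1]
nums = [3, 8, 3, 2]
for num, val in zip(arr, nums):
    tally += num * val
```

Let's trace through this code step by step.

Initialize: tally = 0
Initialize: arr = [2, 6, 6, 1]
Initialize: nums = [3, 8, 3, 2]
Entering loop: for num, val in zip(arr, nums):

After execution: tally = 74
74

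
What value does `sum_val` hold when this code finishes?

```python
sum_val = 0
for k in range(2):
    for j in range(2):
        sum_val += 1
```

Let's trace through this code step by step.

Initialize: sum_val = 0
Entering loop: for k in range(2):

After execution: sum_val = 4
4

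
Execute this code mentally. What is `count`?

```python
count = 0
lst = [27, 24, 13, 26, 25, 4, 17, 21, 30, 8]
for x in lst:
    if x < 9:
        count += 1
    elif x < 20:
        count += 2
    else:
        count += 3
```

Let's trace through this code step by step.

Initialize: count = 0
Initialize: lst = [27, 24, 13, 26, 25, 4, 17, 21, 30, 8]
Entering loop: for x in lst:

After execution: count = 24
24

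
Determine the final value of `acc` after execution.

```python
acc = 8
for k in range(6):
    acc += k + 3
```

Let's trace through this code step by step.

Initialize: acc = 8
Entering loop: for k in range(6):

After execution: acc = 41
41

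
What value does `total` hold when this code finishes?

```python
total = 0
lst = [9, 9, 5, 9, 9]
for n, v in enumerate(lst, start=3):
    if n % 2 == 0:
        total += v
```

Let's trace through this code step by step.

Initialize: total = 0
Initialize: lst = [9, 9, 5, 9, 9]
Entering loop: for n, v in enumerate(lst, start=3):

After execution: total = 18
18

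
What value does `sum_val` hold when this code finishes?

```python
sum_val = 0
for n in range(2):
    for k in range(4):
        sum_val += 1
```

Let's trace through this code step by step.

Initialize: sum_val = 0
Entering loop: for n in range(2):

After execution: sum_val = 8
8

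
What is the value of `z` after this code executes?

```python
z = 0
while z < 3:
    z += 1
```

Let's trace through this code step by step.

Initialize: z = 0
Entering loop: while z < 3:

After execution: z = 3
3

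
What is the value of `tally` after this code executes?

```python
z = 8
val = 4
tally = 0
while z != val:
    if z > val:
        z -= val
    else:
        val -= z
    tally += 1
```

Let's trace through this code step by step.

Initialize: z = 8
Initialize: val = 4
Initialize: tally = 0
Entering loop: while z != val:

After execution: tally = 1
1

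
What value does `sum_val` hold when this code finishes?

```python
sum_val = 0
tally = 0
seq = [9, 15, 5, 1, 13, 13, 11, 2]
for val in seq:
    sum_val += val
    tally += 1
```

Let's trace through this code step by step.

Initialize: sum_val = 0
Initialize: tally = 0
Initialize: seq = [9, 15, 5, 1, 13, 13, 11, 2]
Entering loop: for val in seq:

After execution: sum_val = 69
69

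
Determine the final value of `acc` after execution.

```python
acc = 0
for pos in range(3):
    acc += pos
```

Let's trace through this code step by step.

Initialize: acc = 0
Entering loop: for pos in range(3):

After execution: acc = 3
3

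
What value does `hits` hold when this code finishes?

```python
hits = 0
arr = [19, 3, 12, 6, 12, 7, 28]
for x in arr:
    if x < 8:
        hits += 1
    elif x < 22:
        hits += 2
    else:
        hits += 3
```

Let's trace through this code step by step.

Initialize: hits = 0
Initialize: arr = [19, 3, 12, 6, 12, 7, 28]
Entering loop: for x in arr:

After execution: hits = 12
12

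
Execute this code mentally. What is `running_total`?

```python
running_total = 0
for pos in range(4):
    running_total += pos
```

Let's trace through this code step by step.

Initialize: running_total = 0
Entering loop: for pos in range(4):

After execution: running_total = 6
6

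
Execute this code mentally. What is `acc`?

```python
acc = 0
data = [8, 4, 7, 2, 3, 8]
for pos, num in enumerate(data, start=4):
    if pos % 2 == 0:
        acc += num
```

Let's trace through this code step by step.

Initialize: acc = 0
Initialize: data = [8, 4, 7, 2, 3, 8]
Entering loop: for pos, num in enumerate(data, start=4):

After execution: acc = 18
18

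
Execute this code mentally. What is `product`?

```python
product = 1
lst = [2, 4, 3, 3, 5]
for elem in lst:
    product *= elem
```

Let's trace through this code step by step.

Initialize: product = 1
Initialize: lst = [2, 4, 3, 3, 5]
Entering loop: for elem in lst:

After execution: product = 360
360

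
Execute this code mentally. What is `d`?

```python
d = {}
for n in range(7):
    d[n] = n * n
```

Let's trace through this code step by step.

Initialize: d = {}
Entering loop: for n in range(7):

After execution: d = {0: 0, 1: 1, 2: 4, 3: 9, 4: 16, 5: 25, 6: 36}
{0: 0, 1: 1, 2: 4, 3: 9, 4: 16, 5: 25, 6: 36}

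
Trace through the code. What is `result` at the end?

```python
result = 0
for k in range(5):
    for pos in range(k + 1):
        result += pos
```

Let's trace through this code step by step.

Initialize: result = 0
Entering loop: for k in range(5):

After execution: result = 20
20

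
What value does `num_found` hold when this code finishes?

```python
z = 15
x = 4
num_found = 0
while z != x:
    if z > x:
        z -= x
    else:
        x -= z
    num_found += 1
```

Let's trace through this code step by step.

Initialize: z = 15
Initialize: x = 4
Initialize: num_found = 0
Entering loop: while z != x:

After execution: num_found = 6
6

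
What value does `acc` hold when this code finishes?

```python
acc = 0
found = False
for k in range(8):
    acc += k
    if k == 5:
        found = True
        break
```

Let's trace through this code step by step.

Initialize: acc = 0
Initialize: found = False
Entering loop: for k in range(8):

After execution: acc = 15
15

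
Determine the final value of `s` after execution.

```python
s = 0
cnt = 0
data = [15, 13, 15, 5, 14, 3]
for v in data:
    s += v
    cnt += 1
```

Let's trace through this code step by step.

Initialize: s = 0
Initialize: cnt = 0
Initialize: data = [15, 13, 15, 5, 14, 3]
Entering loop: for v in data:

After execution: s = 65
65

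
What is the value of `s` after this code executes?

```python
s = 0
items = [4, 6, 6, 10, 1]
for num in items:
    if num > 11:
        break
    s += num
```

Let's trace through this code step by step.

Initialize: s = 0
Initialize: items = [4, 6, 6, 10, 1]
Entering loop: for num in items:

After execution: s = 27
27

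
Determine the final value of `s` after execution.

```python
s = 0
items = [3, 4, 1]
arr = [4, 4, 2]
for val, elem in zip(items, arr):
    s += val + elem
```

Let's trace through this code step by step.

Initialize: s = 0
Initialize: items = [3, 4, 1]
Initialize: arr = [4, 4, 2]
Entering loop: for val, elem in zip(items, arr):

After execution: s = 18
18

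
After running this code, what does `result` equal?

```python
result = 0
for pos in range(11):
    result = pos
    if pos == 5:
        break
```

Let's trace through this code step by step.

Initialize: result = 0
Entering loop: for pos in range(11):

After execution: result = 5
5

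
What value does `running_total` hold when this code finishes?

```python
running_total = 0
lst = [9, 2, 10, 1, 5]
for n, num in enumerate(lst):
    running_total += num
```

Let's trace through this code step by step.

Initialize: running_total = 0
Initialize: lst = [9, 2, 10, 1, 5]
Entering loop: for n, num in enumerate(lst):

After execution: running_total = 27
27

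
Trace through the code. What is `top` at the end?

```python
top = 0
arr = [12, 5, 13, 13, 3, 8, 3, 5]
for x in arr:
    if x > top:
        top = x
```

Let's trace through this code step by step.

Initialize: top = 0
Initialize: arr = [12, 5, 13, 13, 3, 8, 3, 5]
Entering loop: for x in arr:

After execution: top = 13
13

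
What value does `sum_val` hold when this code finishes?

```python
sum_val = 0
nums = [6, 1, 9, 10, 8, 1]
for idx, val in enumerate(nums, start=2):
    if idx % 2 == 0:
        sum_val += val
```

Let's trace through this code step by step.

Initialize: sum_val = 0
Initialize: nums = [6, 1, 9, 10, 8, 1]
Entering loop: for idx, val in enumerate(nums, start=2):

After execution: sum_val = 23
23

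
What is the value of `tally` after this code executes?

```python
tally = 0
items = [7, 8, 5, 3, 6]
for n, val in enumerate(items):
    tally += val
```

Let's trace through this code step by step.

Initialize: tally = 0
Initialize: items = [7, 8, 5, 3, 6]
Entering loop: for n, val in enumerate(items):

After execution: tally = 29
29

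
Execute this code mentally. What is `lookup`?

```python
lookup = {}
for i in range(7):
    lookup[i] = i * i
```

Let's trace through this code step by step.

Initialize: lookup = {}
Entering loop: for i in range(7):

After execution: lookup = {0: 0, 1: 1, 2: 4, 3: 9, 4: 16, 5: 25, 6: 36}
{0: 0, 1: 1, 2: 4, 3: 9, 4: 16, 5: 25, 6: 36}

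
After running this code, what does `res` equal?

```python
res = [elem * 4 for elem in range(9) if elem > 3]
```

Let's trace through this code step by step.

Initialize: res = [elem * 4 for elem in range(9) if elem > 3]

After execution: res = [16, 20, 24, 28, 32]
[16, 20, 24, 28, 32]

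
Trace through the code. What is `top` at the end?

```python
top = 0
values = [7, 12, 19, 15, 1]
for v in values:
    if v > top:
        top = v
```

Let's trace through this code step by step.

Initialize: top = 0
Initialize: values = [7, 12, 19, 15, 1]
Entering loop: for v in values:

After execution: top = 19
19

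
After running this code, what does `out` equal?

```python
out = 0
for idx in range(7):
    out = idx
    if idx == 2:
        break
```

Let's trace through this code step by step.

Initialize: out = 0
Entering loop: for idx in range(7):

After execution: out = 2
2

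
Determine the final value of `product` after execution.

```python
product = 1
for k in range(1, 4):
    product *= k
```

Let's trace through this code step by step.

Initialize: product = 1
Entering loop: for k in range(1, 4):

After execution: product = 6
6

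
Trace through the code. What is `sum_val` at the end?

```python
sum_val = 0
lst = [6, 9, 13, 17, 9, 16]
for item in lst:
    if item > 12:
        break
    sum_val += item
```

Let's trace through this code step by step.

Initialize: sum_val = 0
Initialize: lst = [6, 9, 13, 17, 9, 16]
Entering loop: for item in lst:

After execution: sum_val = 15
15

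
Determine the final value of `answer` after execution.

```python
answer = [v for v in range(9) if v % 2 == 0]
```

Let's trace through this code step by step.

Initialize: answer = [v for v in range(9) if v % 2 == 0]

After execution: answer = [0, 2, 4, 6, 8]
[0, 2, 4, 6, 8]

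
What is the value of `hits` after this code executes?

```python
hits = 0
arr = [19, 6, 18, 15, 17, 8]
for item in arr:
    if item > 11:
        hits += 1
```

Let's trace through this code step by step.

Initialize: hits = 0
Initialize: arr = [19, 6, 18, 15, 17, 8]
Entering loop: for item in arr:

After execution: hits = 4
4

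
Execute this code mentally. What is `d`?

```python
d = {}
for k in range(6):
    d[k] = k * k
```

Let's trace through this code step by step.

Initialize: d = {}
Entering loop: for k in range(6):

After execution: d = {0: 0, 1: 1, 2: 4, 3: 9, 4: 16, 5: 25}
{0: 0, 1: 1, 2: 4, 3: 9, 4: 16, 5: 25}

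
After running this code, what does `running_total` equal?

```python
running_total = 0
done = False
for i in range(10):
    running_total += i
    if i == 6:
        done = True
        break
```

Let's trace through this code step by step.

Initialize: running_total = 0
Initialize: done = False
Entering loop: for i in range(10):

After execution: running_total = 21
21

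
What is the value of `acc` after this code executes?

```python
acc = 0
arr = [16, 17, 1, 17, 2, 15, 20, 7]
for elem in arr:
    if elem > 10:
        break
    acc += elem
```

Let's trace through this code step by step.

Initialize: acc = 0
Initialize: arr = [16, 17, 1, 17, 2, 15, 20, 7]
Entering loop: for elem in arr:

After execution: acc = 0
0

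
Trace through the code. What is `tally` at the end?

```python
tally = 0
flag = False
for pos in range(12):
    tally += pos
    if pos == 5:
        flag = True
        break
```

Let's trace through this code step by step.

Initialize: tally = 0
Initialize: flag = False
Entering loop: for pos in range(12):

After execution: tally = 15
15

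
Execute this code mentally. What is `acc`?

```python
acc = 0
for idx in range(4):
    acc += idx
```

Let's trace through this code step by step.

Initialize: acc = 0
Entering loop: for idx in range(4):

After execution: acc = 6
6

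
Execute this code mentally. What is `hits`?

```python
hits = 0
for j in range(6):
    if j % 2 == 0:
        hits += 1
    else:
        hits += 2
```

Let's trace through this code step by step.

Initialize: hits = 0
Entering loop: for j in range(6):

After execution: hits = 9
9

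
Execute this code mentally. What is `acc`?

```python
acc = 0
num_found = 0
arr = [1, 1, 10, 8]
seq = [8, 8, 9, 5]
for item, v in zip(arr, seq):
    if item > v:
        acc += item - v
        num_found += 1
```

Let's trace through this code step by step.

Initialize: acc = 0
Initialize: num_found = 0
Initialize: arr = [1, 1, 10, 8]
Initialize: seq = [8, 8, 9, 5]
Entering loop: for item, v in zip(arr, seq):

After execution: acc = 4
4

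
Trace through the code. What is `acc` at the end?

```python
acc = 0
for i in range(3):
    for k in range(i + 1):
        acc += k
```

Let's trace through this code step by step.

Initialize: acc = 0
Entering loop: for i in range(3):

After execution: acc = 4
4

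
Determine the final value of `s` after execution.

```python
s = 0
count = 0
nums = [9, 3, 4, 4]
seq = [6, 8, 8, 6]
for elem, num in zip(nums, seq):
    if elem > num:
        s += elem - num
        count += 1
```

Let's trace through this code step by step.

Initialize: s = 0
Initialize: count = 0
Initialize: nums = [9, 3, 4, 4]
Initialize: seq = [6, 8, 8, 6]
Entering loop: for elem, num in zip(nums, seq):

After execution: s = 3
3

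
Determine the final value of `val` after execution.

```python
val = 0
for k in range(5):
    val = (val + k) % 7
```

Let's trace through this code step by step.

Initialize: val = 0
Entering loop: for k in range(5):

After execution: val = 3
3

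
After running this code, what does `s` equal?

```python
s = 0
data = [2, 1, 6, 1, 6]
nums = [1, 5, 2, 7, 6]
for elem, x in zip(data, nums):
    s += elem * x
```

Let's trace through this code step by step.

Initialize: s = 0
Initialize: data = [2, 1, 6, 1, 6]
Initialize: nums = [1, 5, 2, 7, 6]
Entering loop: for elem, x in zip(data, nums):

After execution: s = 62
62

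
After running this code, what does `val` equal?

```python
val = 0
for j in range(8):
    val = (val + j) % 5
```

Let's trace through this code step by step.

Initialize: val = 0
Entering loop: for j in range(8):

After execution: val = 3
3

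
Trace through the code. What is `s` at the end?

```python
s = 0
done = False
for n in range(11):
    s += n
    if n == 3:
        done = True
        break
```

Let's trace through this code step by step.

Initialize: s = 0
Initialize: done = False
Entering loop: for n in range(11):

After execution: s = 6
6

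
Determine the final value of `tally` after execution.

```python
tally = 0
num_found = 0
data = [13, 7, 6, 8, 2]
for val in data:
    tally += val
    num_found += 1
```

Let's trace through this code step by step.

Initialize: tally = 0
Initialize: num_found = 0
Initialize: data = [13, 7, 6, 8, 2]
Entering loop: for val in data:

After execution: tally = 36
36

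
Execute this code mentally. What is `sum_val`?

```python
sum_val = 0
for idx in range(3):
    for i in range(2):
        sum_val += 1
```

Let's trace through this code step by step.

Initialize: sum_val = 0
Entering loop: for idx in range(3):

After execution: sum_val = 6
6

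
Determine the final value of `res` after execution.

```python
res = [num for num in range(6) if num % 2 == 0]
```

Let's trace through this code step by step.

Initialize: res = [num for num in range(6) if num % 2 == 0]

After execution: res = [0, 2, 4]
[0, 2, 4]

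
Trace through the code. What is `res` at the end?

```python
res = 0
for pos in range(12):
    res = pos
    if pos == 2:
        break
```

Let's trace through this code step by step.

Initialize: res = 0
Entering loop: for pos in range(12):

After execution: res = 2
2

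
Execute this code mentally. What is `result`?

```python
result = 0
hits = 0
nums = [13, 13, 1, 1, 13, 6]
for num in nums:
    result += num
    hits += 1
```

Let's trace through this code step by step.

Initialize: result = 0
Initialize: hits = 0
Initialize: nums = [13, 13, 1, 1, 13, 6]
Entering loop: for num in nums:

After execution: result = 47
47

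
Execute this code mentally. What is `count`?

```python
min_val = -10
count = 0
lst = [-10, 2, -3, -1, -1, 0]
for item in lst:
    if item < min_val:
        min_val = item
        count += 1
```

Let's trace through this code step by step.

Initialize: min_val = -10
Initialize: count = 0
Initialize: lst = [-10, 2, -3, -1, -1, 0]
Entering loop: for item in lst:

After execution: count = 0
0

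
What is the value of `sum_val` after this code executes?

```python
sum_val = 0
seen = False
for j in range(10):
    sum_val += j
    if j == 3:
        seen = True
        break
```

Let's trace through this code step by step.

Initialize: sum_val = 0
Initialize: seen = False
Entering loop: for j in range(10):

After execution: sum_val = 6
6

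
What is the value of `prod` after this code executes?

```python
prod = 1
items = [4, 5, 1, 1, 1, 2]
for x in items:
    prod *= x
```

Let's trace through this code step by step.

Initialize: prod = 1
Initialize: items = [4, 5, 1, 1, 1, 2]
Entering loop: for x in items:

After execution: prod = 40
40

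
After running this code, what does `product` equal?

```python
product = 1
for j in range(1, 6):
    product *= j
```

Let's trace through this code step by step.

Initialize: product = 1
Entering loop: for j in range(1, 6):

After execution: product = 120
120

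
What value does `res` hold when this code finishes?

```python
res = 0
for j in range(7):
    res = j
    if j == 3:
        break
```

Let's trace through this code step by step.

Initialize: res = 0
Entering loop: for j in range(7):

After execution: res = 3
3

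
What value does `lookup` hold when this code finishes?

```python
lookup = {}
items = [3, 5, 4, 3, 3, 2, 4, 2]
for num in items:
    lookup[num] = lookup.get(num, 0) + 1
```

Let's trace through this code step by step.

Initialize: lookup = {}
Initialize: items = [3, 5, 4, 3, 3, 2, 4, 2]
Entering loop: for num in items:

After execution: lookup = {3: 3, 5: 1, 4: 2, 2: 2}
{3: 3, 5: 1, 4: 2, 2: 2}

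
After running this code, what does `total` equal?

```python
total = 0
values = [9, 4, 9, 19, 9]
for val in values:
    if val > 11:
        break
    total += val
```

Let's trace through this code step by step.

Initialize: total = 0
Initialize: values = [9, 4, 9, 19, 9]
Entering loop: for val in values:

After execution: total = 22
22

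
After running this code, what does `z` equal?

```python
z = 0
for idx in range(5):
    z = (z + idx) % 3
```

Let's trace through this code step by step.

Initialize: z = 0
Entering loop: for idx in range(5):

After execution: z = 1
1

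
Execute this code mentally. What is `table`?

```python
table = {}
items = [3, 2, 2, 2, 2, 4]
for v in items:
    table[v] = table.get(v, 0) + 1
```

Let's trace through this code step by step.

Initialize: table = {}
Initialize: items = [3, 2, 2, 2, 2, 4]
Entering loop: for v in items:

After execution: table = {3: 1, 2: 4, 4: 1}
{3: 1, 2: 4, 4: 1}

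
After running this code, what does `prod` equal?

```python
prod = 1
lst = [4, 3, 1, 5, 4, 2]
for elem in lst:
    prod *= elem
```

Let's trace through this code step by step.

Initialize: prod = 1
Initialize: lst = [4, 3, 1, 5, 4, 2]
Entering loop: for elem in lst:

After execution: prod = 480
480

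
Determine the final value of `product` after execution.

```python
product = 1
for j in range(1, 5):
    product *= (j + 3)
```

Let's trace through this code step by step.

Initialize: product = 1
Entering loop: for j in range(1, 5):

After execution: product = 840
840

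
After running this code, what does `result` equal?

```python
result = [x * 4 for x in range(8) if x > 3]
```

Let's trace through this code step by step.

Initialize: result = [x * 4 for x in range(8) if x > 3]

After execution: result = [16, 20, 24, 28]
[16, 20, 24, 28]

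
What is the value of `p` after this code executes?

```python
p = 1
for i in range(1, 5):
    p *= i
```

Let's trace through this code step by step.

Initialize: p = 1
Entering loop: for i in range(1, 5):

After execution: p = 24
24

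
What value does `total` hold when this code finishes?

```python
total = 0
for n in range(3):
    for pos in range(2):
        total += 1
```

Let's trace through this code step by step.

Initialize: total = 0
Entering loop: for n in range(3):

After execution: total = 6
6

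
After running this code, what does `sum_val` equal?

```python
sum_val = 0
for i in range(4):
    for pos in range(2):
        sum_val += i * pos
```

Let's trace through this code step by step.

Initialize: sum_val = 0
Entering loop: for i in range(4):

After execution: sum_val = 6
6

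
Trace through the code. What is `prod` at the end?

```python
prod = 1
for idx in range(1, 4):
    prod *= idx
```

Let's trace through this code step by step.

Initialize: prod = 1
Entering loop: for idx in range(1, 4):

After execution: prod = 6
6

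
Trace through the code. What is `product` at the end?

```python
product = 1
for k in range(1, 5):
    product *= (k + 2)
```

Let's trace through this code step by step.

Initialize: product = 1
Entering loop: for k in range(1, 5):

After execution: product = 360
360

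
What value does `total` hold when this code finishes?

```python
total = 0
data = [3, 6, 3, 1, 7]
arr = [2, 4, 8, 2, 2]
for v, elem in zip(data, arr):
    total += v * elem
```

Let's trace through this code step by step.

Initialize: total = 0
Initialize: data = [3, 6, 3, 1, 7]
Initialize: arr = [2, 4, 8, 2, 2]
Entering loop: for v, elem in zip(data, arr):

After execution: total = 70
70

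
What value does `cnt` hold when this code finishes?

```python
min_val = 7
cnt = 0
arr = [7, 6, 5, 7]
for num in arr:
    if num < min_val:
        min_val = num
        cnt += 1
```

Let's trace through this code step by step.

Initialize: min_val = 7
Initialize: cnt = 0
Initialize: arr = [7, 6, 5, 7]
Entering loop: for num in arr:

After execution: cnt = 2
2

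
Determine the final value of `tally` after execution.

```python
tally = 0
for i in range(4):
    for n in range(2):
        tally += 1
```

Let's trace through this code step by step.

Initialize: tally = 0
Entering loop: for i in range(4):

After execution: tally = 8
8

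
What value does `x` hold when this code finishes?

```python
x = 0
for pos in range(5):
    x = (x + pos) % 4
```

Let's trace through this code step by step.

Initialize: x = 0
Entering loop: for pos in range(5):

After execution: x = 2
2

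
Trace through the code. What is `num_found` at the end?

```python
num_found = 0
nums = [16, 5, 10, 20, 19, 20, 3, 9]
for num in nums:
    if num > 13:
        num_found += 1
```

Let's trace through this code step by step.

Initialize: num_found = 0
Initialize: nums = [16, 5, 10, 20, 19, 20, 3, 9]
Entering loop: for num in nums:

After execution: num_found = 4
4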